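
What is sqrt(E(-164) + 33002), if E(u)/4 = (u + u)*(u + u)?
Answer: 3*sqrt(51482) ≈ 680.69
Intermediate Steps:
E(u) = 16*u**2 (E(u) = 4*((u + u)*(u + u)) = 4*((2*u)*(2*u)) = 4*(4*u**2) = 16*u**2)
sqrt(E(-164) + 33002) = sqrt(16*(-164)**2 + 33002) = sqrt(16*26896 + 33002) = sqrt(430336 + 33002) = sqrt(463338) = 3*sqrt(51482)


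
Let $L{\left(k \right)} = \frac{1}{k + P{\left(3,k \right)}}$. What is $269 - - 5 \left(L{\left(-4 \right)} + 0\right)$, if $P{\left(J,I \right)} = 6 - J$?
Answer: $264$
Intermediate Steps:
$L{\left(k \right)} = \frac{1}{3 + k}$ ($L{\left(k \right)} = \frac{1}{k + \left(6 - 3\right)} = \frac{1}{k + 3} = \frac{1}{3 + k}$)
$269 - - 5 \left(L{\left(-4 \right)} + 0\right) = 269 - - 5 \left(\frac{1}{3 - 4} + 0\right) = 269 - - 5 \left(\frac{1}{-1} + 0\right) = 269 - - 5 \left(-1 + 0\right) = 269 - \left(-5\right) \left(-1\right) = 269 - 5 = 264$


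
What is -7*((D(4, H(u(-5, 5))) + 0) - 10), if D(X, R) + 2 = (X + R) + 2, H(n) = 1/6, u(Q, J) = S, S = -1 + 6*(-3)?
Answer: 245/6 ≈ 40.833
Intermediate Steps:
S = -19 (S = -1 - 18 = -19)
u(Q, J) = -19
H(n) = ⅙
D(X, R) = R + X (D(X, R) = -2 + ((X + R) + 2) = -2 + ((R + X) + 2) = -2 + (2 + R + X) = R + X)
-7*((D(4, H(u(-5, 5))) + 0) - 10) = -7*(((⅙ + 4) + 0) - 10) = -7*((25/6 + 0) - 10) = -7*(25/6 - 10) = -7*(-35/6) = 245/6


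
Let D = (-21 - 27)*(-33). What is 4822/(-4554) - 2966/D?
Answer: -5933/2024 ≈ -2.9313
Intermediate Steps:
D = 1584 (D = -48*(-33) = 1584)
4822/(-4554) - 2966/D = 4822/(-4554) - 2966/1584 = 4822*(-1/4554) - 2966*1/1584 = -2411/2277 - 1483/792 = -5933/2024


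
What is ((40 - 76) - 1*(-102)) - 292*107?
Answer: -31178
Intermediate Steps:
((40 - 76) - 1*(-102)) - 292*107 = (-36 + 102) - 31244 = 66 - 31244 = -31178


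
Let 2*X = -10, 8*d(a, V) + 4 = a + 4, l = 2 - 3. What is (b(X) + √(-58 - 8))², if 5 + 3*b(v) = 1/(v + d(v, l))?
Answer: (233 - 135*I*√66)²/18225 ≈ -63.021 - 28.043*I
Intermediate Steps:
l = -1
d(a, V) = a/8 (d(a, V) = -½ + (a + 4)/8 = -½ + (4 + a)/8 = -½ + (½ + a/8) = a/8)
X = -5 (X = (½)*(-10) = -5)
b(v) = -5/3 + 8/(27*v) (b(v) = -5/3 + 1/(3*(v + v/8)) = -5/3 + 1/(3*((9*v/8))) = -5/3 + (8/(9*v))/3 = -5/3 + 8/(27*v))
(b(X) + √(-58 - 8))² = ((1/27)*(8 - 45*(-5))/(-5) + √(-58 - 8))² = ((1/27)*(-⅕)*(8 + 225) + √(-66))² = ((1/27)*(-⅕)*233 + I*√66)² = (-233/135 + I*√66)²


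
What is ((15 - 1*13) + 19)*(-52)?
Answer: -1092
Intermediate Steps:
((15 - 1*13) + 19)*(-52) = ((15 - 13) + 19)*(-52) = (2 + 19)*(-52) = 21*(-52) = -1092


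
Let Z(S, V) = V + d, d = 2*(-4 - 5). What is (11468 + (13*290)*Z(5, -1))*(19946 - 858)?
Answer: -1148372256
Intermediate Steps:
d = -18 (d = 2*(-9) = -18)
Z(S, V) = -18 + V (Z(S, V) = V - 18 = -18 + V)
(11468 + (13*290)*Z(5, -1))*(19946 - 858) = (11468 + (13*290)*(-18 - 1))*(19946 - 858) = (11468 + 3770*(-19))*19088 = (11468 - 71630)*19088 = -60162*19088 = -1148372256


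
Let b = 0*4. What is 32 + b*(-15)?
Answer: 32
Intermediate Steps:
b = 0
32 + b*(-15) = 32 + 0*(-15) = 32 + 0 = 32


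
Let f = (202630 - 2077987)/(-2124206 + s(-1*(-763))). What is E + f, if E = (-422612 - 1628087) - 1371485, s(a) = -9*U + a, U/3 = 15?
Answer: -7268196768675/2123848 ≈ -3.4222e+6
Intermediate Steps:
U = 45 (U = 3*15 = 45)
s(a) = -405 + a (s(a) = -9*45 + a = -405 + a)
f = 1875357/2123848 (f = (202630 - 2077987)/(-2124206 + (-405 - 1*(-763))) = -1875357/(-2124206 + (-405 + 763)) = -1875357/(-2124206 + 358) = -1875357/(-2123848) = -1875357*(-1/2123848) = 1875357/2123848 ≈ 0.88300)
E = -3422184 (E = -2050699 - 1371485 = -3422184)
E + f = -3422184 + 1875357/2123848 = -7268196768675/2123848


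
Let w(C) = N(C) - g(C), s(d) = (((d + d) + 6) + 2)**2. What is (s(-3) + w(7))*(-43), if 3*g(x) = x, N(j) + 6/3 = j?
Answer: -860/3 ≈ -286.67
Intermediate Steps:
N(j) = -2 + j
g(x) = x/3
s(d) = (8 + 2*d)**2 (s(d) = ((2*d + 6) + 2)**2 = ((6 + 2*d) + 2)**2 = (8 + 2*d)**2)
w(C) = -2 + 2*C/3 (w(C) = (-2 + C) - C/3 = -2 + 2*C/3)
(s(-3) + w(7))*(-43) = (4*(4 - 3)**2 + (-2 + (2/3)*7))*(-43) = (4*1**2 + (-2 + 14/3))*(-43) = (4*1 + 8/3)*(-43) = (4 + 8/3)*(-43) = (20/3)*(-43) = -860/3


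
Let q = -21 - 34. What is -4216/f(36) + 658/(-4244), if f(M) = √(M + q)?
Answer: -329/2122 + 4216*I*√19/19 ≈ -0.15504 + 967.22*I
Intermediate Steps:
q = -55
f(M) = √(-55 + M) (f(M) = √(M - 55) = √(-55 + M))
-4216/f(36) + 658/(-4244) = -4216/√(-55 + 36) + 658/(-4244) = -4216*(-I*√19/19) + 658*(-1/4244) = -4216*(-I*√19/19) - 329/2122 = -(-4216)*I*√19/19 - 329/2122 = 4216*I*√19/19 - 329/2122 = -329/2122 + 4216*I*√19/19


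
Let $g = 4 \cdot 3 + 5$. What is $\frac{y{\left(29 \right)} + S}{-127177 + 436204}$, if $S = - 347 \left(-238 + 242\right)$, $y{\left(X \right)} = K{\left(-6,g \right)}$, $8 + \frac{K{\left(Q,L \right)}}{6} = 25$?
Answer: $- \frac{1286}{309027} \approx -0.0041614$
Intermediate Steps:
$g = 17$ ($g = 12 + 5 = 17$)
$K{\left(Q,L \right)} = 102$ ($K{\left(Q,L \right)} = -48 + 6 \cdot 25 = -48 + 150 = 102$)
$y{\left(X \right)} = 102$
$S = -1388$ ($S = \left(-347\right) 4 = -1388$)
$\frac{y{\left(29 \right)} + S}{-127177 + 436204} = \frac{102 - 1388}{-127177 + 436204} = - \frac{1286}{309027}$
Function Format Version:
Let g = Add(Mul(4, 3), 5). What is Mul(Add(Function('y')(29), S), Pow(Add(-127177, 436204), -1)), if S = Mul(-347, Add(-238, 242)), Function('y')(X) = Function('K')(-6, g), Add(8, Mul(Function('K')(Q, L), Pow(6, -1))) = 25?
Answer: Rational(-1286, 309027) ≈ -0.0041614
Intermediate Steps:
g = 17 (g = Add(12, 5) = 17)
Function('K')(Q, L) = 102 (Function('K')(Q, L) = Add(-48, Mul(6, 25)) = Add(-48, 150) = 102)
Function('y')(X) = 102
S = -1388 (S = Mul(-347, 4) = -1388)
Mul(Add(Function('y')(29), S), Pow(Add(-127177, 436204), -1)) = Mul(Add(102, -1388), Pow(Add(-127177, 436204), -1)) = Mul(-1286, Pow(309027, -1)) = Mul(-1286, Rational(1, 309027)) = Rational(-1286, 309027)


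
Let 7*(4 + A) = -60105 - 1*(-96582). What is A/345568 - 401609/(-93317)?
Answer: 139269120531/32247369056 ≈ 4.3188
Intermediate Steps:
A = 5207 (A = -4 + (-60105 - 1*(-96582))/7 = -4 + (-60105 + 96582)/7 = -4 + (⅐)*36477 = -4 + 5211 = 5207)
A/345568 - 401609/(-93317) = 5207/345568 - 401609/(-93317) = 5207*(1/345568) - 401609*(-1/93317) = 5207/345568 + 401609/93317 = 139269120531/32247369056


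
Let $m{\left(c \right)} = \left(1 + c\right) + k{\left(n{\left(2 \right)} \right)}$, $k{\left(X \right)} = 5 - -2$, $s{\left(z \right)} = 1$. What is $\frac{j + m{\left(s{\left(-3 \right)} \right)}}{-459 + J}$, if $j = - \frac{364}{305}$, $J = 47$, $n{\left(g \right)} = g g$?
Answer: $- \frac{2381}{125660} \approx -0.018948$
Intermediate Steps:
$n{\left(g \right)} = g^{2}$
$k{\left(X \right)} = 7$ ($k{\left(X \right)} = 5 + 2 = 7$)
$j = - \frac{364}{305}$ ($j = \left(-364\right) \frac{1}{305} = - \frac{364}{305} \approx -1.1934$)
$m{\left(c \right)} = 8 + c$ ($m{\left(c \right)} = \left(1 + c\right) + 7 = 8 + c$)
$\frac{j + m{\left(s{\left(-3 \right)} \right)}}{-459 + J} = \frac{- \frac{364}{305} + \left(8 + 1\right)}{-459 + 47} = \frac{- \frac{364}{305} + 9}{-412} = \frac{2381}{305} \left(- \frac{1}{412}\right) = - \frac{2381}{125660}$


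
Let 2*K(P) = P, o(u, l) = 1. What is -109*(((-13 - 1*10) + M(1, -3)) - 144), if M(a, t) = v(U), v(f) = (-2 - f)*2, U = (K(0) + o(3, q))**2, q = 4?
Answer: 18857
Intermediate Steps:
K(P) = P/2
U = 1 (U = ((1/2)*0 + 1)**2 = (0 + 1)**2 = 1**2 = 1)
v(f) = -4 - 2*f
M(a, t) = -6 (M(a, t) = -4 - 2*1 = -4 - 2 = -6)
-109*(((-13 - 1*10) + M(1, -3)) - 144) = -109*(((-13 - 1*10) - 6) - 144) = -109*(((-13 - 10) - 6) - 144) = -109*((-23 - 6) - 144) = -109*(-29 - 144) = -109*(-173) = 18857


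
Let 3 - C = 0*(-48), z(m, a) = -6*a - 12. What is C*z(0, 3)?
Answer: -90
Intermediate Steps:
z(m, a) = -12 - 6*a
C = 3 (C = 3 - 0*(-48) = 3 - 1*0 = 3 + 0 = 3)
C*z(0, 3) = 3*(-12 - 6*3) = 3*(-12 - 18) = 3*(-30) = -90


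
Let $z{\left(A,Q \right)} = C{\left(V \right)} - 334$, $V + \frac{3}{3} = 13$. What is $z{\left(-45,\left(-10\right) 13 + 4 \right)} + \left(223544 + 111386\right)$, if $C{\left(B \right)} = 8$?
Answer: $334604$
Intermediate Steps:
$V = 12$ ($V = -1 + 13 = 12$)
$z{\left(A,Q \right)} = -326$ ($z{\left(A,Q \right)} = 8 - 334 = -326$)
$z{\left(-45,\left(-10\right) 13 + 4 \right)} + \left(223544 + 111386\right) = -326 + \left(223544 + 111386\right) = -326 + 334930 = 334604$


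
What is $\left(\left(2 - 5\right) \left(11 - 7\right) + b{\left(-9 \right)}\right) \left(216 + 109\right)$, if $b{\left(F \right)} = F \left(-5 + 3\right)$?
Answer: $1950$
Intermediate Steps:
$b{\left(F \right)} = - 2 F$ ($b{\left(F \right)} = F \left(-2\right) = - 2 F$)
$\left(\left(2 - 5\right) \left(11 - 7\right) + b{\left(-9 \right)}\right) \left(216 + 109\right) = \left(\left(2 - 5\right) \left(11 - 7\right) - -18\right) \left(216 + 109\right) = \left(\left(-3\right) 4 + 18\right) 325 = \left(-12 + 18\right) 325 = 6 \cdot 325 = 1950$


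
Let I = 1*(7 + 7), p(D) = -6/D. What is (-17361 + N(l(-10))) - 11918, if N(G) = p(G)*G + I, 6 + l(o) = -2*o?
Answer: -29271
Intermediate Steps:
I = 14 (I = 1*14 = 14)
l(o) = -6 - 2*o
N(G) = 8 (N(G) = (-6/G)*G + 14 = -6 + 14 = 8)
(-17361 + N(l(-10))) - 11918 = (-17361 + 8) - 11918 = -17353 - 11918 = -29271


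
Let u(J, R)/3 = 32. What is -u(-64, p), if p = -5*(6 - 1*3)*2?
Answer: -96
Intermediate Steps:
p = -30 (p = -5*(6 - 3)*2 = -5*3*2 = -15*2 = -30)
u(J, R) = 96 (u(J, R) = 3*32 = 96)
-u(-64, p) = -1*96 = -96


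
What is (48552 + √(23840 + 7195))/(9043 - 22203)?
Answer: -867/235 - √31035/13160 ≈ -3.7027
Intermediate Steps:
(48552 + √(23840 + 7195))/(9043 - 22203) = (48552 + √31035)/(-13160) = (48552 + √31035)*(-1/13160) = -867/235 - √31035/13160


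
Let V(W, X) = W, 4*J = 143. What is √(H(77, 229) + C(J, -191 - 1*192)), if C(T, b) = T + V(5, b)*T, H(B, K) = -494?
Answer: I*√1118/2 ≈ 16.718*I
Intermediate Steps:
J = 143/4 (J = (¼)*143 = 143/4 ≈ 35.750)
C(T, b) = 6*T (C(T, b) = T + 5*T = 6*T)
√(H(77, 229) + C(J, -191 - 1*192)) = √(-494 + 6*(143/4)) = √(-494 + 429/2) = √(-559/2) = I*√1118/2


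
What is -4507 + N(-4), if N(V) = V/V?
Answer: -4506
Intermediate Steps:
N(V) = 1
-4507 + N(-4) = -4507 + 1 = -4506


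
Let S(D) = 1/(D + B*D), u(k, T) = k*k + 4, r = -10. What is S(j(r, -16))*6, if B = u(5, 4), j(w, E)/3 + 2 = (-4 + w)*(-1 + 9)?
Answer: -1/1710 ≈ -0.00058480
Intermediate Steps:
u(k, T) = 4 + k**2 (u(k, T) = k**2 + 4 = 4 + k**2)
j(w, E) = -102 + 24*w (j(w, E) = -6 + 3*((-4 + w)*(-1 + 9)) = -6 + 3*((-4 + w)*8) = -6 + 3*(-32 + 8*w) = -6 + (-96 + 24*w) = -102 + 24*w)
B = 29 (B = 4 + 5**2 = 4 + 25 = 29)
S(D) = 1/(30*D) (S(D) = 1/(D + 29*D) = 1/(30*D))
S(j(r, -16))*6 = (1/(30*(-102 + 24*(-10))))*6 = (1/(30*(-102 - 240)))*6 = ((1/30)/(-342))*6 = ((1/30)*(-1/342))*6 = -1/10260*6 = -1/1710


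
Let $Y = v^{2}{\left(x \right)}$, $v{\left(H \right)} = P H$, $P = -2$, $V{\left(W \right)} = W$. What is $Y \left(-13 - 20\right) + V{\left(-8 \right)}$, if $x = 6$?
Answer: $-4760$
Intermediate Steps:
$v{\left(H \right)} = - 2 H$
$Y = 144$ ($Y = \left(\left(-2\right) 6\right)^{2} = \left(-12\right)^{2} = 144$)
$Y \left(-13 - 20\right) + V{\left(-8 \right)} = 144 \left(-13 - 20\right) - 8 = 144 \left(-33\right) - 8 = -4752 - 8 = -4760$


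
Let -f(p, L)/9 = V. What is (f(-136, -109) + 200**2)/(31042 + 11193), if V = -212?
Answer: 41908/42235 ≈ 0.99226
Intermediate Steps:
f(p, L) = 1908 (f(p, L) = -9*(-212) = 1908)
(f(-136, -109) + 200**2)/(31042 + 11193) = (1908 + 200**2)/(31042 + 11193) = (1908 + 40000)/42235 = 41908*(1/42235) = 41908/42235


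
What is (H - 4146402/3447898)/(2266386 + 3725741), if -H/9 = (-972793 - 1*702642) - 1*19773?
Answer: 26302067154327/10330121349523 ≈ 2.5462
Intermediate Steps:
H = 15256872 (H = -9*((-972793 - 1*702642) - 1*19773) = -9*((-972793 - 702642) - 19773) = -9*(-1675435 - 19773) = -9*(-1695208) = 15256872)
(H - 4146402/3447898)/(2266386 + 3725741) = (15256872 - 4146402/3447898)/(2266386 + 3725741) = (15256872 - 4146402*1/3447898)/5992127 = (15256872 - 2073201/1723949)*(1/5992127) = (26302067154327/1723949)*(1/5992127) = 26302067154327/10330121349523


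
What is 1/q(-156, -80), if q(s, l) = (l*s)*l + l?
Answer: -1/998480 ≈ -1.0015e-6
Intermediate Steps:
q(s, l) = l + s*l² (q(s, l) = s*l² + l = l + s*l²)
1/q(-156, -80) = 1/(-80*(1 - 80*(-156))) = 1/(-80*(1 + 12480)) = 1/(-80*12481) = 1/(-998480) = -1/998480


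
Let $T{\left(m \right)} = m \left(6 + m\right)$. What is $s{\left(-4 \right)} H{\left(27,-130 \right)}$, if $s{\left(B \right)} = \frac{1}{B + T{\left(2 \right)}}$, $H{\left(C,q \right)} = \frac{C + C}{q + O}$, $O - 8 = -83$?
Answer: $- \frac{9}{410} \approx -0.021951$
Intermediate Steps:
$O = -75$ ($O = 8 - 83 = -75$)
$H{\left(C,q \right)} = \frac{2 C}{-75 + q}$ ($H{\left(C,q \right)} = \frac{C + C}{q - 75} = \frac{2 C}{-75 + q}$)
$s{\left(B \right)} = \frac{1}{16 + B}$ ($s{\left(B \right)} = \frac{1}{B + 2 \left(6 + 2\right)} = \frac{1}{B + 2 \cdot 8} = \frac{1}{B + 16} = \frac{1}{16 + B}$)
$s{\left(-4 \right)} H{\left(27,-130 \right)} = \frac{2 \cdot 27 \frac{1}{-75 - 130}}{16 - 4} = \frac{2 \cdot 27 \frac{1}{-205}}{12} = \frac{2 \cdot 27 \left(- \frac{1}{205}\right)}{12} = \frac{1}{12} \left(- \frac{54}{205}\right) = - \frac{9}{410}$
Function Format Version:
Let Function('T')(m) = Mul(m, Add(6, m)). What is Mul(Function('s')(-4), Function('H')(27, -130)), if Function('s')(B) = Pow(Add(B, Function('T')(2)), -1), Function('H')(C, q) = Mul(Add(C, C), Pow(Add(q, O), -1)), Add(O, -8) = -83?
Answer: Rational(-9, 410) ≈ -0.021951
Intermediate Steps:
O = -75 (O = Add(8, -83) = -75)
Function('H')(C, q) = Mul(2, C, Pow(Add(-75, q), -1)) (Function('H')(C, q) = Mul(Add(C, C), Pow(Add(q, -75), -1)) = Mul(Mul(2, C), Pow(Add(-75, q), -1)) = Mul(2, C, Pow(Add(-75, q), -1)))
Function('s')(B) = Pow(Add(16, B), -1) (Function('s')(B) = Pow(Add(B, Mul(2, Add(6, 2))), -1) = Pow(Add(B, Mul(2, 8)), -1) = Pow(Add(B, 16), -1) = Pow(Add(16, B), -1))
Mul(Function('s')(-4), Function('H')(27, -130)) = Mul(Pow(Add(16, -4), -1), Mul(2, 27, Pow(Add(-75, -130), -1))) = Mul(Pow(12, -1), Mul(2, 27, Pow(-205, -1))) = Mul(Rational(1, 12), Mul(2, 27, Rational(-1, 205))) = Mul(Rational(1, 12), Rational(-54, 205)) = Rational(-9, 410)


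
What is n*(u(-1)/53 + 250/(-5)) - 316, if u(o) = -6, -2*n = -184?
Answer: -261100/53 ≈ -4926.4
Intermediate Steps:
n = 92 (n = -½*(-184) = 92)
n*(u(-1)/53 + 250/(-5)) - 316 = 92*(-6/53 + 250/(-5)) - 316 = 92*(-6*1/53 + 250*(-⅕)) - 316 = 92*(-6/53 - 50) - 316 = 92*(-2656/53) - 316 = -244352/53 - 316 = -261100/53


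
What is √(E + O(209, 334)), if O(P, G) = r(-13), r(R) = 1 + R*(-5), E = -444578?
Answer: 4*I*√27782 ≈ 666.72*I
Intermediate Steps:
r(R) = 1 - 5*R
O(P, G) = 66 (O(P, G) = 1 - 5*(-13) = 1 + 65 = 66)
√(E + O(209, 334)) = √(-444578 + 66) = √(-444512) = 4*I*√27782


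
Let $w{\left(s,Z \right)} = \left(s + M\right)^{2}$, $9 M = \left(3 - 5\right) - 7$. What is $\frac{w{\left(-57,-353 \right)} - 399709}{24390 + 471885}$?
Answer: $- \frac{26423}{33085} \approx -0.79864$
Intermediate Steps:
$M = -1$ ($M = \frac{\left(3 - 5\right) - 7}{9} = \frac{-2 - 7}{9} = \frac{1}{9} \left(-9\right) = -1$)
$w{\left(s,Z \right)} = \left(-1 + s\right)^{2}$ ($w{\left(s,Z \right)} = \left(s - 1\right)^{2} = \left(-1 + s\right)^{2}$)
$\frac{w{\left(-57,-353 \right)} - 399709}{24390 + 471885} = \frac{\left(-1 - 57\right)^{2} - 399709}{24390 + 471885} = \frac{\left(-58\right)^{2} - 399709}{496275} = \left(3364 - 399709\right) \frac{1}{496275} = \left(-396345\right) \frac{1}{496275} = - \frac{26423}{33085}$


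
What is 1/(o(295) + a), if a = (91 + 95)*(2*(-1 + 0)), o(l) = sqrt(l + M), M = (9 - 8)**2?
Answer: -93/34522 - sqrt(74)/69044 ≈ -0.0028185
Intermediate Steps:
M = 1 (M = 1**2 = 1)
o(l) = sqrt(1 + l) (o(l) = sqrt(l + 1) = sqrt(1 + l))
a = -372 (a = 186*(2*(-1)) = 186*(-2) = -372)
1/(o(295) + a) = 1/(sqrt(1 + 295) - 372) = 1/(sqrt(296) - 372) = 1/(2*sqrt(74) - 372) = 1/(-372 + 2*sqrt(74))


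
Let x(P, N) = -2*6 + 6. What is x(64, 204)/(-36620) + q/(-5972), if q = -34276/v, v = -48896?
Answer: 31053397/668330819840 ≈ 4.6464e-5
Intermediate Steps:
x(P, N) = -6 (x(P, N) = -12 + 6 = -6)
q = 8569/12224 (q = -34276/(-48896) = -34276*(-1/48896) = 8569/12224 ≈ 0.70100)
x(64, 204)/(-36620) + q/(-5972) = -6/(-36620) + (8569/12224)/(-5972) = -6*(-1/36620) + (8569/12224)*(-1/5972) = 3/18310 - 8569/73001728 = 31053397/668330819840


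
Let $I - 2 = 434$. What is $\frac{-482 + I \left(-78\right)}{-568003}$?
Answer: $\frac{34490}{568003} \approx 0.060722$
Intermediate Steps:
$I = 436$ ($I = 2 + 434 = 436$)
$\frac{-482 + I \left(-78\right)}{-568003} = \frac{-482 + 436 \left(-78\right)}{-568003} = \left(-482 - 34008\right) \left(- \frac{1}{568003}\right) = \left(-34490\right) \left(- \frac{1}{568003}\right) = \frac{34490}{568003}$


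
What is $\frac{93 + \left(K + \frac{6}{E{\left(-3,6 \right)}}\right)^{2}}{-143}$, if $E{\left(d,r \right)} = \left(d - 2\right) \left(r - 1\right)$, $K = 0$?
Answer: $- \frac{58161}{89375} \approx -0.65075$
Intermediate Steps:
$E{\left(d,r \right)} = \left(-1 + r\right) \left(-2 + d\right)$ ($E{\left(d,r \right)} = \left(-2 + d\right) \left(-1 + r\right) = \left(-1 + r\right) \left(-2 + d\right)$)
$\frac{93 + \left(K + \frac{6}{E{\left(-3,6 \right)}}\right)^{2}}{-143} = \frac{93 + \left(0 + \frac{6}{2 - -3 - 12 - 18}\right)^{2}}{-143} = \left(93 + \left(0 + \frac{6}{2 + 3 - 12 - 18}\right)^{2}\right) \left(- \frac{1}{143}\right) = \left(93 + \left(0 + \frac{6}{-25}\right)^{2}\right) \left(- \frac{1}{143}\right) = \left(93 + \left(0 + 6 \left(- \frac{1}{25}\right)\right)^{2}\right) \left(- \frac{1}{143}\right) = \left(93 + \left(0 - \frac{6}{25}\right)^{2}\right) \left(- \frac{1}{143}\right) = \left(93 + \left(- \frac{6}{25}\right)^{2}\right) \left(- \frac{1}{143}\right) = \left(93 + \frac{36}{625}\right) \left(- \frac{1}{143}\right) = \frac{58161}{625} \left(- \frac{1}{143}\right) = - \frac{58161}{89375}$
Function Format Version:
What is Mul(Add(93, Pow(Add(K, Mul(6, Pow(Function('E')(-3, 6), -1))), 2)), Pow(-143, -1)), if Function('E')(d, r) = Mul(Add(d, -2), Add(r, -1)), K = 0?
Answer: Rational(-58161, 89375) ≈ -0.65075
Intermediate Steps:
Function('E')(d, r) = Mul(Add(-1, r), Add(-2, d)) (Function('E')(d, r) = Mul(Add(-2, d), Add(-1, r)) = Mul(Add(-1, r), Add(-2, d)))
Mul(Add(93, Pow(Add(K, Mul(6, Pow(Function('E')(-3, 6), -1))), 2)), Pow(-143, -1)) = Mul(Add(93, Pow(Add(0, Mul(6, Pow(Add(2, Mul(-1, -3), Mul(-2, 6), Mul(-3, 6)), -1))), 2)), Pow(-143, -1)) = Mul(Add(93, Pow(Add(0, Mul(6, Pow(Add(2, 3, -12, -18), -1))), 2)), Rational(-1, 143)) = Mul(Add(93, Pow(Add(0, Mul(6, Pow(-25, -1))), 2)), Rational(-1, 143)) = Mul(Add(93, Pow(Add(0, Mul(6, Rational(-1, 25))), 2)), Rational(-1, 143)) = Mul(Add(93, Pow(Add(0, Rational(-6, 25)), 2)), Rational(-1, 143)) = Mul(Add(93, Pow(Rational(-6, 25), 2)), Rational(-1, 143)) = Mul(Add(93, Rational(36, 625)), Rational(-1, 143)) = Mul(Rational(58161, 625), Rational(-1, 143)) = Rational(-58161, 89375)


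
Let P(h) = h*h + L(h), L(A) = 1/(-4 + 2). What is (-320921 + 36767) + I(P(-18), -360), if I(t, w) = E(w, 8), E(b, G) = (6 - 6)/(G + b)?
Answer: -284154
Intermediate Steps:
L(A) = -½ (L(A) = 1/(-2) = -½)
P(h) = -½ + h² (P(h) = h*h - ½ = h² - ½ = -½ + h²)
E(b, G) = 0 (E(b, G) = 0/(G + b) = 0)
I(t, w) = 0
(-320921 + 36767) + I(P(-18), -360) = (-320921 + 36767) + 0 = -284154 + 0 = -284154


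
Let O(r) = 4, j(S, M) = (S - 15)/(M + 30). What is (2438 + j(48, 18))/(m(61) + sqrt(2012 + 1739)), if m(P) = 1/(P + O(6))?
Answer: -2536235/253567584 + 1813408025*sqrt(31)/253567584 ≈ 39.808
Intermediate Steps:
j(S, M) = (-15 + S)/(30 + M)
m(P) = 1/(4 + P) (m(P) = 1/(P + 4) = 1/(4 + P))
(2438 + j(48, 18))/(m(61) + sqrt(2012 + 1739)) = (2438 + (-15 + 48)/(30 + 18))/(1/(4 + 61) + sqrt(2012 + 1739)) = (2438 + 33/48)/(1/65 + sqrt(3751)) = (2438 + (1/48)*33)/(1/65 + 11*sqrt(31)) = (2438 + 11/16)/(1/65 + 11*sqrt(31)) = 39019/(16*(1/65 + 11*sqrt(31)))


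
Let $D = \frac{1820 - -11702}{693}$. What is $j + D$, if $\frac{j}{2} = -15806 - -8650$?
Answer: $- \frac{9904694}{693} \approx -14292.0$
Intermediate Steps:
$j = -14312$ ($j = 2 \left(-15806 - -8650\right) = 2 \left(-15806 + 8650\right) = 2 \left(-7156\right) = -14312$)
$D = \frac{13522}{693}$ ($D = \left(1820 + 11702\right) \frac{1}{693} = 13522 \cdot \frac{1}{693} = \frac{13522}{693} \approx 19.512$)
$j + D = -14312 + \frac{13522}{693} = - \frac{9904694}{693}$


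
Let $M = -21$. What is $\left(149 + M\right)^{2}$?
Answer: $16384$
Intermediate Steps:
$\left(149 + M\right)^{2} = \left(149 - 21\right)^{2} = 128^{2} = 16384$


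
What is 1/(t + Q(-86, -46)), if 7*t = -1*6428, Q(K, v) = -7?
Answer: -7/6477 ≈ -0.0010807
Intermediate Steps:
t = -6428/7 (t = (-1*6428)/7 = (1/7)*(-6428) = -6428/7 ≈ -918.29)
1/(t + Q(-86, -46)) = 1/(-6428/7 - 7) = 1/(-6477/7) = -7/6477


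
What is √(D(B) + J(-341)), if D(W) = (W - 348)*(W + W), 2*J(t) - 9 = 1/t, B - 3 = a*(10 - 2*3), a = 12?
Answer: 4*I*√220130845/341 ≈ 174.04*I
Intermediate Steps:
B = 51 (B = 3 + 12*(10 - 2*3) = 3 + 12*(10 - 6) = 3 + 12*4 = 3 + 48 = 51)
J(t) = 9/2 + 1/(2*t)
D(W) = 2*W*(-348 + W) (D(W) = (-348 + W)*(2*W) = 2*W*(-348 + W))
√(D(B) + J(-341)) = √(2*51*(-348 + 51) + (½)*(1 + 9*(-341))/(-341)) = √(2*51*(-297) + (½)*(-1/341)*(1 - 3069)) = √(-30294 + (½)*(-1/341)*(-3068)) = √(-30294 + 1534/341) = √(-10328720/341) = 4*I*√220130845/341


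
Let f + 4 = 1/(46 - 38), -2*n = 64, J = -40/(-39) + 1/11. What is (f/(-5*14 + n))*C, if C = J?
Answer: 14849/350064 ≈ 0.042418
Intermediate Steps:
J = 479/429 (J = -40*(-1/39) + 1*(1/11) = 40/39 + 1/11 = 479/429 ≈ 1.1166)
n = -32 (n = -½*64 = -32)
C = 479/429 ≈ 1.1166
f = -31/8 (f = -4 + 1/(46 - 38) = -4 + 1/8 = -4 + ⅛ = -31/8 ≈ -3.8750)
(f/(-5*14 + n))*C = (-31/8/(-5*14 - 32))*(479/429) = (-31/8/(-70 - 32))*(479/429) = (-31/8/(-102))*(479/429) = -1/102*(-31/8)*(479/429) = (31/816)*(479/429) = 14849/350064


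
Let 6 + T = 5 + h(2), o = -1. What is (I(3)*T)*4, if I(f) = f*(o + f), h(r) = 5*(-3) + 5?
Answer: -264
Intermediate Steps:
h(r) = -10 (h(r) = -15 + 5 = -10)
I(f) = f*(-1 + f)
T = -11 (T = -6 + (5 - 10) = -6 - 5 = -11)
(I(3)*T)*4 = ((3*(-1 + 3))*(-11))*4 = ((3*2)*(-11))*4 = (6*(-11))*4 = -66*4 = -264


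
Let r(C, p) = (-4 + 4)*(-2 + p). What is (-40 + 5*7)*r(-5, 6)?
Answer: 0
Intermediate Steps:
r(C, p) = 0 (r(C, p) = 0*(-2 + p) = 0)
(-40 + 5*7)*r(-5, 6) = (-40 + 5*7)*0 = (-40 + 35)*0 = -5*0 = 0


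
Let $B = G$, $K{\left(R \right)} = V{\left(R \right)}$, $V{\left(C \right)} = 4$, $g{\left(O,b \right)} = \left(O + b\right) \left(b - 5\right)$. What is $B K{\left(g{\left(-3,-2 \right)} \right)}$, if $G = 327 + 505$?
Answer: $3328$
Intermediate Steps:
$G = 832$
$g{\left(O,b \right)} = \left(-5 + b\right) \left(O + b\right)$ ($g{\left(O,b \right)} = \left(O + b\right) \left(-5 + b\right) = \left(-5 + b\right) \left(O + b\right)$)
$K{\left(R \right)} = 4$
$B = 832$
$B K{\left(g{\left(-3,-2 \right)} \right)} = 832 \cdot 4 = 3328$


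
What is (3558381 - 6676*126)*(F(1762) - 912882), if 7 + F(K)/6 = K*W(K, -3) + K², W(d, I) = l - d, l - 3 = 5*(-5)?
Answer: -3112580065140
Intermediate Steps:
l = -22 (l = 3 + 5*(-5) = 3 - 25 = -22)
W(d, I) = -22 - d
F(K) = -42 + 6*K² + 6*K*(-22 - K) (F(K) = -42 + 6*(K*(-22 - K) + K²) = -42 + 6*(K² + K*(-22 - K)) = -42 + (6*K² + 6*K*(-22 - K)) = -42 + 6*K² + 6*K*(-22 - K))
(3558381 - 6676*126)*(F(1762) - 912882) = (3558381 - 6676*126)*((-42 - 132*1762) - 912882) = (3558381 - 841176)*((-42 - 232584) - 912882) = 2717205*(-232626 - 912882) = 2717205*(-1145508) = -3112580065140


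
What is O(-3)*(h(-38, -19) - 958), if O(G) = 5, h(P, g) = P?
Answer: -4980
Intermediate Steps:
O(-3)*(h(-38, -19) - 958) = 5*(-38 - 958) = 5*(-996) = -4980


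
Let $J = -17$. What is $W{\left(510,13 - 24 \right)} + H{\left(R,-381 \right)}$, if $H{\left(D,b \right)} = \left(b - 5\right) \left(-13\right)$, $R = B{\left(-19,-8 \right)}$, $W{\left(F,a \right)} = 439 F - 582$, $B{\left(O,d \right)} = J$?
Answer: $228326$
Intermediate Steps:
$B{\left(O,d \right)} = -17$
$W{\left(F,a \right)} = -582 + 439 F$
$R = -17$
$H{\left(D,b \right)} = 65 - 13 b$ ($H{\left(D,b \right)} = \left(-5 + b\right) \left(-13\right) = 65 - 13 b$)
$W{\left(510,13 - 24 \right)} + H{\left(R,-381 \right)} = \left(-582 + 439 \cdot 510\right) + \left(65 - -4953\right) = \left(-582 + 223890\right) + \left(65 + 4953\right) = 223308 + 5018 = 228326$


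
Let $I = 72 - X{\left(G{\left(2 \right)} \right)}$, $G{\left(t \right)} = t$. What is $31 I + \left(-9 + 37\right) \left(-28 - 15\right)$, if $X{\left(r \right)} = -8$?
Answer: $1276$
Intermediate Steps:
$I = 80$ ($I = 72 - -8 = 72 + 8 = 80$)
$31 I + \left(-9 + 37\right) \left(-28 - 15\right) = 31 \cdot 80 + \left(-9 + 37\right) \left(-28 - 15\right) = 2480 + 28 \left(-43\right) = 2480 - 1204 = 1276$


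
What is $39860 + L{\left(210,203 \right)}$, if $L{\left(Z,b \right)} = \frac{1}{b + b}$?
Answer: $\frac{16183161}{406} \approx 39860.0$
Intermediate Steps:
$L{\left(Z,b \right)} = \frac{1}{2 b}$
$39860 + L{\left(210,203 \right)} = 39860 + \frac{1}{2 \cdot 203} = 39860 + \frac{1}{2} \cdot \frac{1}{203} = 39860 + \frac{1}{406} = \frac{16183161}{406}$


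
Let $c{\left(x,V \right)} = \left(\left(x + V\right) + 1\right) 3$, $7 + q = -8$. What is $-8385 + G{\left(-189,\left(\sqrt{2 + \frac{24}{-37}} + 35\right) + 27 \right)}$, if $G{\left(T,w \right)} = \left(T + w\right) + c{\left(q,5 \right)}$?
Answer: $-8539 + \frac{5 \sqrt{74}}{37} \approx -8537.8$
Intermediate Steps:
$q = -15$ ($q = -7 - 8 = -15$)
$c{\left(x,V \right)} = 3 + 3 V + 3 x$ ($c{\left(x,V \right)} = \left(\left(V + x\right) + 1\right) 3 = \left(1 + V + x\right) 3 = 3 + 3 V + 3 x$)
$G{\left(T,w \right)} = -27 + T + w$ ($G{\left(T,w \right)} = \left(T + w\right) + \left(3 + 3 \cdot 5 + 3 \left(-15\right)\right) = \left(T + w\right) + \left(3 + 15 - 45\right) = \left(T + w\right) - 27 = -27 + T + w$)
$-8385 + G{\left(-189,\left(\sqrt{2 + \frac{24}{-37}} + 35\right) + 27 \right)} = -8385 - \left(154 - \sqrt{2 + \frac{24}{-37}}\right) = -8385 - \left(154 - \sqrt{2 + 24 \left(- \frac{1}{37}\right)}\right) = -8385 - \left(154 - \sqrt{2 - \frac{24}{37}}\right) = -8385 - \left(154 - \frac{5 \sqrt{74}}{37}\right) = -8539 + \frac{5 \sqrt{74}}{37}$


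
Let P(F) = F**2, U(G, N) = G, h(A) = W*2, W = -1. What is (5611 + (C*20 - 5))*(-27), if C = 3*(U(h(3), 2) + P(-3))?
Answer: -162702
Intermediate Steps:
h(A) = -2 (h(A) = -1*2 = -2)
C = 21 (C = 3*(-2 + (-3)**2) = 3*(-2 + 9) = 3*7 = 21)
(5611 + (C*20 - 5))*(-27) = (5611 + (21*20 - 5))*(-27) = (5611 + (420 - 5))*(-27) = (5611 + 415)*(-27) = 6026*(-27) = -162702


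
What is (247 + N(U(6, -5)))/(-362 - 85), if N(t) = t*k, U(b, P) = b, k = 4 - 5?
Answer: -241/447 ≈ -0.53915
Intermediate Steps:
k = -1
N(t) = -t (N(t) = t*(-1) = -t)
(247 + N(U(6, -5)))/(-362 - 85) = (247 - 1*6)/(-362 - 85) = (247 - 6)/(-447) = 241*(-1/447) = -241/447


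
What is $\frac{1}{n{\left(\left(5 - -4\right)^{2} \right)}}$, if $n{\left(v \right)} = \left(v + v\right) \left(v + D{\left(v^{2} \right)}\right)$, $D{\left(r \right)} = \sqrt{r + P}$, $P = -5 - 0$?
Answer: $\frac{1}{10} - \frac{\sqrt{1639}}{405} \approx 3.8111 \cdot 10^{-5}$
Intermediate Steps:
$P = -5$ ($P = -5 + 0 = -5$)
$D{\left(r \right)} = \sqrt{-5 + r}$ ($D{\left(r \right)} = \sqrt{r - 5} = \sqrt{-5 + r}$)
$n{\left(v \right)} = 2 v \left(v + \sqrt{-5 + v^{2}}\right)$ ($n{\left(v \right)} = \left(v + v\right) \left(v + \sqrt{-5 + v^{2}}\right) = 2 v \left(v + \sqrt{-5 + v^{2}}\right)$)
$\frac{1}{n{\left(\left(5 - -4\right)^{2} \right)}} = \frac{1}{2 \left(5 - -4\right)^{2} \left(\left(5 - -4\right)^{2} + \sqrt{-5 + \left(\left(5 - -4\right)^{2}\right)^{2}}\right)} = \frac{1}{2 \left(5 + 4\right)^{2} \left(\left(5 + 4\right)^{2} + \sqrt{-5 + \left(\left(5 + 4\right)^{2}\right)^{2}}\right)} = \frac{1}{2 \cdot 9^{2} \left(9^{2} + \sqrt{-5 + \left(9^{2}\right)^{2}}\right)} = \frac{1}{2 \cdot 81 \left(81 + \sqrt{-5 + 81^{2}}\right)} = \frac{1}{2 \cdot 81 \left(81 + \sqrt{-5 + 6561}\right)} = \frac{1}{2 \cdot 81 \left(81 + \sqrt{6556}\right)} = \frac{1}{2 \cdot 81 \left(81 + 2 \sqrt{1639}\right)} = \frac{1}{13122 + 324 \sqrt{1639}}$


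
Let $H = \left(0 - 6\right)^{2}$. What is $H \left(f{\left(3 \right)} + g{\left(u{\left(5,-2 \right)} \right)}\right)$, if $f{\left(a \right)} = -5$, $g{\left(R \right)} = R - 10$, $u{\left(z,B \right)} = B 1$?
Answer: $-612$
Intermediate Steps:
$u{\left(z,B \right)} = B$
$g{\left(R \right)} = -10 + R$
$H = 36$ ($H = \left(-6\right)^{2} = 36$)
$H \left(f{\left(3 \right)} + g{\left(u{\left(5,-2 \right)} \right)}\right) = 36 \left(-5 - 12\right) = 36 \left(-17\right) = -612$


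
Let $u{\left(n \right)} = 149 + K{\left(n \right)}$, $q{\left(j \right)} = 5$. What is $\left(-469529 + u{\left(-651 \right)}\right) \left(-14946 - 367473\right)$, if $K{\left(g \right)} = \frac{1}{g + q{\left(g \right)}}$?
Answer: $\frac{115956890704539}{646} \approx 1.795 \cdot 10^{11}$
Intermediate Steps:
$K{\left(g \right)} = \frac{1}{5 + g}$ ($K{\left(g \right)} = \frac{1}{g + 5} = \frac{1}{5 + g}$)
$u{\left(n \right)} = 149 + \frac{1}{5 + n}$
$\left(-469529 + u{\left(-651 \right)}\right) \left(-14946 - 367473\right) = \left(-469529 + \frac{746 + 149 \left(-651\right)}{5 - 651}\right) \left(-14946 - 367473\right) = \left(-469529 + \frac{746 - 96999}{-646}\right) \left(-382419\right) = \left(-469529 - - \frac{96253}{646}\right) \left(-382419\right) = \left(-469529 + \frac{96253}{646}\right) \left(-382419\right) = \left(- \frac{303219481}{646}\right) \left(-382419\right) = \frac{115956890704539}{646}$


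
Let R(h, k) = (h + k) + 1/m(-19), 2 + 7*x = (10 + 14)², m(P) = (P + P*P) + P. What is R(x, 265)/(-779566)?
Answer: -56041/125899909 ≈ -0.00044512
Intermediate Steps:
m(P) = P² + 2*P (m(P) = (P + P²) + P = P² + 2*P)
x = 82 (x = -2/7 + (10 + 14)²/7 = -2/7 + (⅐)*24² = -2/7 + (⅐)*576 = -2/7 + 576/7 = 82)
R(h, k) = 1/323 + h + k (R(h, k) = (h + k) + 1/(-19*(2 - 19)) = (h + k) + 1/(-19*(-17)) = (h + k) + 1/323 = 1/323 + h + k)
R(x, 265)/(-779566) = (1/323 + 82 + 265)/(-779566) = (112082/323)*(-1/779566) = -56041/125899909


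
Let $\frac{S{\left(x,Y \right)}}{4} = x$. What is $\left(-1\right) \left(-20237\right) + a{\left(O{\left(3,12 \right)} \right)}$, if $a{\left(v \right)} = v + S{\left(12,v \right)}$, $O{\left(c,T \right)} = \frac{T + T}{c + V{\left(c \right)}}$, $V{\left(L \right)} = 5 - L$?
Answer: $\frac{101449}{5} \approx 20290.0$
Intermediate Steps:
$O{\left(c,T \right)} = \frac{2 T}{5}$ ($O{\left(c,T \right)} = \frac{T + T}{c - \left(-5 + c\right)} = \frac{2 T}{5}$)
$S{\left(x,Y \right)} = 4 x$
$a{\left(v \right)} = 48 + v$ ($a{\left(v \right)} = v + 4 \cdot 12 = v + 48 = 48 + v$)
$\left(-1\right) \left(-20237\right) + a{\left(O{\left(3,12 \right)} \right)} = \left(-1\right) \left(-20237\right) + \left(48 + \frac{2}{5} \cdot 12\right) = 20237 + \left(48 + \frac{24}{5}\right) = 20237 + \frac{264}{5} = \frac{101449}{5}$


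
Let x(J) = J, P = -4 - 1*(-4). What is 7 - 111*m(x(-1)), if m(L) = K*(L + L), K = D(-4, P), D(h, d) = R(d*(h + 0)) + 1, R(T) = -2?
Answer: -215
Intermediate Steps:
P = 0 (P = -4 + 4 = 0)
D(h, d) = -1 (D(h, d) = -2 + 1 = -1)
K = -1
m(L) = -2*L (m(L) = -(L + L) = -2*L)
7 - 111*m(x(-1)) = 7 - (-222)*(-1) = 7 - 111*2 = 7 - 222 = -215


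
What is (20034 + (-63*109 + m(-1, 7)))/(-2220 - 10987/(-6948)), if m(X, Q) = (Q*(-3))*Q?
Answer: -12923280/2201939 ≈ -5.8690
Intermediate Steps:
m(X, Q) = -3*Q² (m(X, Q) = (-3*Q)*Q = -3*Q²)
(20034 + (-63*109 + m(-1, 7)))/(-2220 - 10987/(-6948)) = (20034 + (-63*109 - 3*7²))/(-2220 - 10987/(-6948)) = (20034 + (-6867 - 3*49))/(-2220 - 10987*(-1/6948)) = (20034 + (-6867 - 147))/(-2220 + 10987/6948) = (20034 - 7014)/(-15413573/6948) = 13020*(-6948/15413573) = -12923280/2201939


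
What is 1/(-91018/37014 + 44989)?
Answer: 18507/832565914 ≈ 2.2229e-5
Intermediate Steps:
1/(-91018/37014 + 44989) = 1/(-91018*1/37014 + 44989) = 1/(-45509/18507 + 44989) = 1/(832565914/18507) = 18507/832565914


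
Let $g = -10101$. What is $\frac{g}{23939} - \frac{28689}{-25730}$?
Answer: $\frac{11537493}{16647310} \approx 0.69305$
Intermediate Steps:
$\frac{g}{23939} - \frac{28689}{-25730} = - \frac{10101}{23939} - \frac{28689}{-25730} = \left(-10101\right) \frac{1}{23939} - - \frac{28689}{25730} = - \frac{273}{647} + \frac{28689}{25730} = \frac{11537493}{16647310}$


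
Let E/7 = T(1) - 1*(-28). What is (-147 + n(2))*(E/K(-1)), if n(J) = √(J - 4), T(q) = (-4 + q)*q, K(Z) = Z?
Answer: 25725 - 175*I*√2 ≈ 25725.0 - 247.49*I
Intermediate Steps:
T(q) = q*(-4 + q)
E = 175 (E = 7*(1*(-4 + 1) - 1*(-28)) = 7*(1*(-3) + 28) = 7*(-3 + 28) = 7*25 = 175)
n(J) = √(-4 + J)
(-147 + n(2))*(E/K(-1)) = (-147 + √(-4 + 2))*(175/(-1)) = (-147 + √(-2))*(175*(-1)) = (-147 + I*√2)*(-175) = 25725 - 175*I*√2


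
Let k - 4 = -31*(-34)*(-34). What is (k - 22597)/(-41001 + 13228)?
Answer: 58429/27773 ≈ 2.1038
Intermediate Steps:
k = -35832 (k = 4 - 31*(-34)*(-34) = 4 + 1054*(-34) = 4 - 35836 = -35832)
(k - 22597)/(-41001 + 13228) = (-35832 - 22597)/(-41001 + 13228) = -58429/(-27773) = -58429*(-1/27773) = 58429/27773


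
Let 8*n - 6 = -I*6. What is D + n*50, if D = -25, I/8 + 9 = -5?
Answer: 8425/2 ≈ 4212.5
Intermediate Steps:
I = -112 (I = -72 + 8*(-5) = -72 - 40 = -112)
n = 339/4 (n = 3/4 + (-1*(-112)*6)/8 = 3/4 + (112*6)/8 = 3/4 + (1/8)*672 = 3/4 + 84 = 339/4 ≈ 84.750)
D + n*50 = -25 + (339/4)*50 = -25 + 8475/2 = 8425/2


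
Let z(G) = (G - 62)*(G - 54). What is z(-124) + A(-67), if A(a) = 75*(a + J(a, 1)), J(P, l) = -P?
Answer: 33108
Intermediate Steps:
z(G) = (-62 + G)*(-54 + G)
A(a) = 0 (A(a) = 75*(a - a) = 75*0 = 0)
z(-124) + A(-67) = (3348 + (-124)² - 116*(-124)) + 0 = (3348 + 15376 + 14384) + 0 = 33108 + 0 = 33108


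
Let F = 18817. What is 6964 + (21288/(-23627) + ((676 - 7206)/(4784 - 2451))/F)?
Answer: 7222312327261230/1037226741247 ≈ 6963.1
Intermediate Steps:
6964 + (21288/(-23627) + ((676 - 7206)/(4784 - 2451))/F) = 6964 + (21288/(-23627) + ((676 - 7206)/(4784 - 2451))/18817) = 6964 + (21288*(-1/23627) - 6530/2333*(1/18817)) = 6964 + (-21288/23627 - 6530*1/2333*(1/18817)) = 6964 + (-21288/23627 - 6530/2333*1/18817) = 6964 + (-21288/23627 - 6530/43900061) = 6964 - 934698782878/1037226741247 = 7222312327261230/1037226741247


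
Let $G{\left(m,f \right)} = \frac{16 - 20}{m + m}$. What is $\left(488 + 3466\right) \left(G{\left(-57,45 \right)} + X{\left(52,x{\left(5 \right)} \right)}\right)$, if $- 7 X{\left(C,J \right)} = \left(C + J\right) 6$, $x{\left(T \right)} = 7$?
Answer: $- \frac{26576152}{133} \approx -1.9982 \cdot 10^{5}$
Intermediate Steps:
$G{\left(m,f \right)} = - \frac{2}{m}$ ($G{\left(m,f \right)} = - \frac{4}{2 m} = - 4 \frac{1}{2 m} = - \frac{2}{m}$)
$X{\left(C,J \right)} = - \frac{6 C}{7} - \frac{6 J}{7}$ ($X{\left(C,J \right)} = - \frac{\left(C + J\right) 6}{7} = - \frac{6 C + 6 J}{7} = - \frac{6 C}{7} - \frac{6 J}{7}$)
$\left(488 + 3466\right) \left(G{\left(-57,45 \right)} + X{\left(52,x{\left(5 \right)} \right)}\right) = \left(488 + 3466\right) \left(- \frac{2}{-57} - \frac{354}{7}\right) = 3954 \left(\left(-2\right) \left(- \frac{1}{57}\right) - \frac{354}{7}\right) = 3954 \left(\frac{2}{57} - \frac{354}{7}\right) = 3954 \left(- \frac{20164}{399}\right) = - \frac{26576152}{133}$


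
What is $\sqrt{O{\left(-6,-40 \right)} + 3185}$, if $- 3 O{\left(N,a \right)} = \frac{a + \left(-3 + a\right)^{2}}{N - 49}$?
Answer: $\frac{\sqrt{9667790}}{55} \approx 56.533$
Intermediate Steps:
$O{\left(N,a \right)} = - \frac{a + \left(-3 + a\right)^{2}}{3 \left(-49 + N\right)}$ ($O{\left(N,a \right)} = - \frac{\left(a + \left(-3 + a\right)^{2}\right) \frac{1}{N - 49}}{3} = - \frac{\left(a + \left(-3 + a\right)^{2}\right) \frac{1}{-49 + N}}{3} = - \frac{\frac{1}{-49 + N} \left(a + \left(-3 + a\right)^{2}\right)}{3} = - \frac{a + \left(-3 + a\right)^{2}}{3 \left(-49 + N\right)}$)
$\sqrt{O{\left(-6,-40 \right)} + 3185} = \sqrt{\frac{\left(-1\right) \left(-40\right) - \left(-3 - 40\right)^{2}}{3 \left(-49 - 6\right)} + 3185} = \sqrt{\frac{40 - \left(-43\right)^{2}}{3 \left(-55\right)} + 3185} = \sqrt{\frac{1}{3} \left(- \frac{1}{55}\right) \left(40 - 1849\right) + 3185} = \sqrt{\frac{1}{3} \left(- \frac{1}{55}\right) \left(-1809\right) + 3185} = \sqrt{\frac{603}{55} + 3185} = \sqrt{\frac{175778}{55}} = \frac{\sqrt{9667790}}{55}$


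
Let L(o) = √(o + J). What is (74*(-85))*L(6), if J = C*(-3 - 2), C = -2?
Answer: -25160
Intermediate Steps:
J = 10 (J = -2*(-3 - 2) = -2*(-5) = 10)
L(o) = √(10 + o) (L(o) = √(o + 10) = √(10 + o))
(74*(-85))*L(6) = (74*(-85))*√(10 + 6) = -6290*√16 = -6290*4 = -25160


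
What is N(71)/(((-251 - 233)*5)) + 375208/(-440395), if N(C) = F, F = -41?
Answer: -177989433/213151180 ≈ -0.83504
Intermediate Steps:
N(C) = -41
N(71)/(((-251 - 233)*5)) + 375208/(-440395) = -41*1/(5*(-251 - 233)) + 375208/(-440395) = -41/((-484*5)) + 375208*(-1/440395) = -41/(-2420) - 375208/440395 = -41*(-1/2420) - 375208/440395 = 41/2420 - 375208/440395 = -177989433/213151180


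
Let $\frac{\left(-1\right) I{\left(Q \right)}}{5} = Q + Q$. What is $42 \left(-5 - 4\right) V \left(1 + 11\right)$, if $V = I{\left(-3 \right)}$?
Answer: $-136080$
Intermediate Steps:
$I{\left(Q \right)} = - 10 Q$ ($I{\left(Q \right)} = - 5 \left(Q + Q\right) = - 5 \cdot 2 Q = - 10 Q$)
$V = 30$ ($V = \left(-10\right) \left(-3\right) = 30$)
$42 \left(-5 - 4\right) V \left(1 + 11\right) = 42 \left(-5 - 4\right) 30 \left(1 + 11\right) = 42 \left(\left(-9\right) 30\right) 12 = 42 \left(-270\right) 12 = \left(-11340\right) 12 = -136080$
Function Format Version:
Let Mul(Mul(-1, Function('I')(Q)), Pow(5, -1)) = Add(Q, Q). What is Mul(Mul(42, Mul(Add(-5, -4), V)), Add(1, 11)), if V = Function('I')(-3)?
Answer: -136080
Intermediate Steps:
Function('I')(Q) = Mul(-10, Q) (Function('I')(Q) = Mul(-5, Add(Q, Q)) = Mul(-5, Mul(2, Q)) = Mul(-10, Q))
V = 30 (V = Mul(-10, -3) = 30)
Mul(Mul(42, Mul(Add(-5, -4), V)), Add(1, 11)) = Mul(Mul(42, Mul(Add(-5, -4), 30)), Add(1, 11)) = Mul(Mul(42, Mul(-9, 30)), 12) = Mul(Mul(42, -270), 12) = Mul(-11340, 12) = -136080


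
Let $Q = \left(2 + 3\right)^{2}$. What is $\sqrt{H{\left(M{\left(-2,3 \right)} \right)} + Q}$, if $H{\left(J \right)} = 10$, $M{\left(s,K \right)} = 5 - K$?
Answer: $\sqrt{35} \approx 5.9161$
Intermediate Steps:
$Q = 25$ ($Q = 5^{2} = 25$)
$\sqrt{H{\left(M{\left(-2,3 \right)} \right)} + Q} = \sqrt{10 + 25} = \sqrt{35}$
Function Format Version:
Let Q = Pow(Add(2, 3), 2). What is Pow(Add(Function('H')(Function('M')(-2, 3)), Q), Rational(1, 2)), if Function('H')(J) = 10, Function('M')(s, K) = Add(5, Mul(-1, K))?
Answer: Pow(35, Rational(1, 2)) ≈ 5.9161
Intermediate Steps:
Q = 25 (Q = Pow(5, 2) = 25)
Pow(Add(Function('H')(Function('M')(-2, 3)), Q), Rational(1, 2)) = Pow(Add(10, 25), Rational(1, 2)) = Pow(35, Rational(1, 2))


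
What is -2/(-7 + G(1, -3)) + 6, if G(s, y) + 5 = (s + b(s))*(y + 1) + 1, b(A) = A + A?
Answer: 104/17 ≈ 6.1176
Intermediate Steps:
b(A) = 2*A
G(s, y) = -4 + 3*s*(1 + y) (G(s, y) = -5 + ((s + 2*s)*(y + 1) + 1) = -5 + ((3*s)*(1 + y) + 1) = -5 + (3*s*(1 + y) + 1) = -5 + (1 + 3*s*(1 + y)) = -4 + 3*s*(1 + y))
-2/(-7 + G(1, -3)) + 6 = -2/(-7 + (-4 + 3*1 + 3*1*(-3))) + 6 = -2/(-7 + (-4 + 3 - 9)) + 6 = -2/(-7 - 10) + 6 = -2/(-17) + 6 = -2*(-1/17) + 6 = 2/17 + 6 = 104/17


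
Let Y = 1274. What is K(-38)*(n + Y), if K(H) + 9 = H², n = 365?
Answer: 2351965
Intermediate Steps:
K(H) = -9 + H²
K(-38)*(n + Y) = (-9 + (-38)²)*(365 + 1274) = (-9 + 1444)*1639 = 1435*1639 = 2351965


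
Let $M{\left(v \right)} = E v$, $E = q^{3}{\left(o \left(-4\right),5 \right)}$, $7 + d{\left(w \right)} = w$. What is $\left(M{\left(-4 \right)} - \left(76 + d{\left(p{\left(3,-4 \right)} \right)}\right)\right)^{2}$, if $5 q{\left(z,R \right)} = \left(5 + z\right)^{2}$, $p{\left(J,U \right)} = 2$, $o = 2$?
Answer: $\frac{139027681}{15625} \approx 8897.8$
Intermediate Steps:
$q{\left(z,R \right)} = \frac{\left(5 + z\right)^{2}}{5}$
$d{\left(w \right)} = -7 + w$
$E = \frac{729}{125}$ ($E = \left(\frac{\left(5 + 2 \left(-4\right)\right)^{2}}{5}\right)^{3} = \left(\frac{\left(5 - 8\right)^{2}}{5}\right)^{3} = \left(\frac{\left(-3\right)^{2}}{5}\right)^{3} = \left(\frac{1}{5} \cdot 9\right)^{3} = \left(\frac{9}{5}\right)^{3} = \frac{729}{125} \approx 5.832$)
$M{\left(v \right)} = \frac{729 v}{125}$
$\left(M{\left(-4 \right)} - \left(76 + d{\left(p{\left(3,-4 \right)} \right)}\right)\right)^{2} = \left(\frac{729}{125} \left(-4\right) - 71\right)^{2} = \left(- \frac{2916}{125} - 71\right)^{2} = \left(- \frac{11791}{125}\right)^{2} = \frac{139027681}{15625}$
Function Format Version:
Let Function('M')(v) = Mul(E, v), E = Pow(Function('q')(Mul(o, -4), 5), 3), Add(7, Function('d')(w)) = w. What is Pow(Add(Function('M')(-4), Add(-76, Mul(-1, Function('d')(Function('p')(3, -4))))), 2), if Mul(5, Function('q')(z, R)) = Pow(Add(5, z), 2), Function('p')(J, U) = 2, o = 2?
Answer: Rational(139027681, 15625) ≈ 8897.8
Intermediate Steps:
Function('q')(z, R) = Mul(Rational(1, 5), Pow(Add(5, z), 2))
Function('d')(w) = Add(-7, w)
E = Rational(729, 125) (E = Pow(Mul(Rational(1, 5), Pow(Add(5, Mul(2, -4)), 2)), 3) = Pow(Mul(Rational(1, 5), Pow(Add(5, -8), 2)), 3) = Pow(Mul(Rational(1, 5), Pow(-3, 2)), 3) = Pow(Mul(Rational(1, 5), 9), 3) = Pow(Rational(9, 5), 3) = Rational(729, 125) ≈ 5.8320)
Function('M')(v) = Mul(Rational(729, 125), v)
Pow(Add(Function('M')(-4), Add(-76, Mul(-1, Function('d')(Function('p')(3, -4))))), 2) = Pow(Add(Mul(Rational(729, 125), -4), Add(-76, Mul(-1, Add(-7, 2)))), 2) = Pow(Add(Rational(-2916, 125), Add(-76, Mul(-1, -5))), 2) = Pow(Add(Rational(-2916, 125), Add(-76, 5)), 2) = Pow(Add(Rational(-2916, 125), -71), 2) = Pow(Rational(-11791, 125), 2) = Rational(139027681, 15625)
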